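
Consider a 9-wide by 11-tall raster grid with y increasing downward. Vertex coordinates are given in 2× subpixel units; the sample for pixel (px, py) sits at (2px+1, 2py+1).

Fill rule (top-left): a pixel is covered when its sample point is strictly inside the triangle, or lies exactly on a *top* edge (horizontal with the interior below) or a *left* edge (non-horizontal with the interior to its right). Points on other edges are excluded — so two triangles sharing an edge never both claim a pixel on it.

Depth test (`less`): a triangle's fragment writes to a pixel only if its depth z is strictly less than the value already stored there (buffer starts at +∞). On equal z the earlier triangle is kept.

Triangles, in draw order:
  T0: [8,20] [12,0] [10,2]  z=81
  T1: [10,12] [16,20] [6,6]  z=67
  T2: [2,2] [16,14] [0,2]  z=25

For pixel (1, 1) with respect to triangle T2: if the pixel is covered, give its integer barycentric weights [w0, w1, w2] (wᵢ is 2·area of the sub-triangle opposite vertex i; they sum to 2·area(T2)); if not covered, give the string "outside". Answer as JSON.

T0:
  2·area = 32  (B↔C swapped to make it positive)
  edge (8, 20)→(10, 2): d=(2,-18) top-left  bias=+0
  edge (10, 2)→(12, 0): d=(2,-2) top-left  bias=+0
  edge (12, 0)→(8, 20): d=(-4,20) right/bottom  bias=-1
    (5,0)@(11, 1): e=[16,0,16] → X  [on edge]
    (6,0)@(13, 1): e=[52,4,-24] → .
    (4,1)@(9, 3): e=[-16,0,48] → .  [on edge]
    (5,1)@(11, 3): e=[20,4,8] → X
    (6,1)@(13, 3): e=[56,8,-32] → .
    (3,2)@(7, 5): e=[-48,0,80] → .  [on edge]
    (5,2)@(11, 5): e=[24,8,0] → .  [on edge]
    (2,3)@(5, 7): e=[-80,0,112] → .  [on edge]
    (1,4)@(3, 9): e=[-112,0,144] → .  [on edge]
    (0,5)@(1, 11): e=[-144,0,176] → .  [on edge]
    (4,5)@(9, 11): e=[0,16,16] → X  [on edge]
    (5,5)@(11, 11): e=[36,20,-24] → .
    (4,7)@(9, 15): e=[8,24,0] → .  [on edge]
  covered (4 px):
    . . . . . X . . .
    . . . . . X . . .
    . . . . . . . . .
    . . . . . . . . .
    . . . . . . . . .
    . . . . X . . . .
    . . . . X . . . .
    . . . . . . . . .
    . . . . . . . . .
    . . . . . . . . .
    . . . . . . . . .
T1:
  2·area = 4  (B↔C swapped to make it positive)
  edge (10, 12)→(6, 6): d=(-4,-6) top-left  bias=+0
  edge (6, 6)→(16, 20): d=(10,14) right/bottom  bias=-1
  edge (16, 20)→(10, 12): d=(-6,-8) top-left  bias=+0
    (5,6)@(11, 13): e=[2,0,2] → .  [on edge]
  covered (0 px):
    . . . . . . . . .
    . . . . . . . . .
    . . . . . . . . .
    . . . . . . . . .
    . . . . . . . . .
    . . . . . . . . .
    . . . . . . . . .
    . . . . . . . . .
    . . . . . . . . .
    . . . . . . . . .
    . . . . . . . . .
T2:
  2·area = 24
  edge (2, 2)→(16, 14): d=(14,12) right/bottom  bias=-1
  edge (16, 14)→(0, 2): d=(-16,-12) top-left  bias=+0
  edge (0, 2)→(2, 2): d=(2,0) top-left  bias=+0
    (1,1)@(3, 3): e=[2,20,2] → X
    (2,1)@(5, 3): e=[-22,44,2] → .
    (1,2)@(3, 5): e=[30,-12,6] → .
    (2,2)@(5, 5): e=[6,12,6] → X
    (3,2)@(7, 5): e=[-18,36,6] → .
    (2,3)@(5, 7): e=[34,-20,10] → .
    (3,3)@(7, 7): e=[10,4,10] → X
    (4,3)@(9, 7): e=[-14,28,10] → .
    (3,4)@(7, 9): e=[38,-28,14] → .
  covered (3 px):
    . . . . . . . . .
    . X . . . . . . .
    . . X . . . . . .
    . . . X . . . . .
    . . . . . . . . .
    . . . . . . . . .
    . . . . . . . . .
    . . . . . . . . .
    . . . . . . . . .
    . . . . . . . . .
    . . . . . . . . .

Result: [20,2,2]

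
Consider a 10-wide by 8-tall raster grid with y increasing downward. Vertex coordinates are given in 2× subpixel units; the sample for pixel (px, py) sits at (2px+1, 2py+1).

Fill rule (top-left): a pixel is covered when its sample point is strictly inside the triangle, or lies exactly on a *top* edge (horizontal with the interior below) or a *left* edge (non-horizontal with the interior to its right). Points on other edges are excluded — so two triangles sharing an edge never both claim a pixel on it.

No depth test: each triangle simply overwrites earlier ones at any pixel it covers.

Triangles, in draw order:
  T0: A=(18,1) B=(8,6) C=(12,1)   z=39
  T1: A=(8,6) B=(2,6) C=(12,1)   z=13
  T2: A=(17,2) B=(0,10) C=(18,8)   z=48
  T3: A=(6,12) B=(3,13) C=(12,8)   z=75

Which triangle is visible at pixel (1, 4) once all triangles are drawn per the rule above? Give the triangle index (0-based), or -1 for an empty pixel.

T0:
  2·area = 30
  edge (18, 1)→(8, 6): d=(-10,5) right/bottom  bias=-1
  edge (8, 6)→(12, 1): d=(4,-5) top-left  bias=+0
  edge (12, 1)→(18, 1): d=(6,0) top-left  bias=+0
    (0,0)@(1, 1): e=[85,-55,0] → ·  [on edge]
    (1,0)@(3, 1): e=[75,-45,0] → ·  [on edge]
    (2,0)@(5, 1): e=[65,-35,0] → ·  [on edge]
    (3,0)@(7, 1): e=[55,-25,0] → ·  [on edge]
    (4,0)@(9, 1): e=[45,-15,0] → ·  [on edge]
    (5,0)@(11, 1): e=[35,-5,0] → ·  [on edge]
    (6,0)@(13, 1): e=[25,5,0] → #  [on edge]
    (7,0)@(15, 1): e=[15,15,0] → #  [on edge]
    (8,0)@(17, 1): e=[5,25,0] → #  [on edge]
    (9,0)@(19, 1): e=[-5,35,0] → ·  [on edge]
    (5,1)@(11, 3): e=[15,3,12] → #
    (7,1)@(15, 3): e=[-5,23,12] → ·
  covered (6 px):
    · · · · · · # # # ·
    · · · · · # # · · ·
    · · · · # · · · · ·
    · · · · · · · · · ·
    · · · · · · · · · ·
    · · · · · · · · · ·
    · · · · · · · · · ·
    · · · · · · · · · ·
T1:
  2·area = 30
  edge (8, 6)→(2, 6): d=(-6,0) right/bottom  bias=-1
  edge (2, 6)→(12, 1): d=(10,-5) top-left  bias=+0
  edge (12, 1)→(8, 6): d=(-4,5) right/bottom  bias=-1
    (4,1)@(9, 3): e=[18,5,7] → #
    (5,1)@(11, 3): e=[18,15,-3] → ·
    (2,2)@(5, 5): e=[6,5,19] → #
    (3,2)@(7, 5): e=[6,15,9] → #
    (4,2)@(9, 5): e=[6,25,-1] → ·
    (2,3)@(5, 7): e=[-6,25,11] → ·
    (3,3)@(7, 7): e=[-6,35,1] → ·
  covered (3 px):
    · · · · · · · · · ·
    · · · · # · · · · ·
    · · # # · · · · · ·
    · · · · · · · · · ·
    · · · · · · · · · ·
    · · · · · · · · · ·
    · · · · · · · · · ·
    · · · · · · · · · ·
T2:
  2·area = 110  (B↔C swapped to make it positive)
  edge (17, 2)→(18, 8): d=(1,6) right/bottom  bias=-1
  edge (18, 8)→(0, 10): d=(-18,2) right/bottom  bias=-1
  edge (0, 10)→(17, 2): d=(17,-8) top-left  bias=+0
    (7,1)@(15, 3): e=[13,96,1] → #
    (8,1)@(17, 3): e=[1,92,17] → #
    (9,1)@(19, 3): e=[-11,88,33] → ·
    (5,2)@(11, 5): e=[39,68,3] → #
    (6,2)@(13, 5): e=[27,64,19] → #
    (9,2)@(19, 5): e=[-9,52,67] → ·
    (3,3)@(7, 7): e=[65,40,5] → #
    (4,3)@(9, 7): e=[53,36,21] → #
    (9,3)@(19, 7): e=[-7,16,101] → ·
    (1,4)@(3, 9): e=[91,12,7] → #
    (2,4)@(5, 9): e=[79,8,23] → #
    (4,4)@(9, 9): e=[55,0,55] → ·  [on edge]
  covered (15 px):
    · · · · · · · · · ·
    · · · · · · · # # ·
    · · · · · # # # # ·
    · · · # # # # # # ·
    · # # # · · · · · ·
    · · · · · · · · · ·
    · · · · · · · · · ·
    · · · · · · · · · ·
T3:
  2·area = 6
  edge (6, 12)→(3, 13): d=(-3,1) right/bottom  bias=-1
  edge (3, 13)→(12, 8): d=(9,-5) top-left  bias=+0
  edge (12, 8)→(6, 12): d=(-6,4) right/bottom  bias=-1
    (7,4)@(15, 9): e=[0,24,-18] → ·  [on edge]
    (3,5)@(7, 11): e=[2,2,2] → #
    (4,5)@(9, 11): e=[0,12,-6] → ·  [on edge]
    (1,6)@(3, 13): e=[0,0,6] → ·  [on edge]
    (3,6)@(7, 13): e=[-4,20,-10] → ·
  covered (1 px):
    · · · · · · · · · ·
    · · · · · · · · · ·
    · · · · · · · · · ·
    · · · · · · · · · ·
    · · · · · · · · · ·
    · · · # · · · · · ·
    · · · · · · · · · ·
    · · · · · · · · · ·

Z-buffer (winner per pixel, '.' = empty):
  . . . . . . 0 0 0 .
  . . . . 1 0 0 2 2 .
  . . 1 1 0 2 2 2 2 .
  . . . 2 2 2 2 2 2 .
  . 2 2 2 . . . . . .
  . . . 3 . . . . . .
  . . . . . . . . . .
  . . . . . . . . . .

Final: 2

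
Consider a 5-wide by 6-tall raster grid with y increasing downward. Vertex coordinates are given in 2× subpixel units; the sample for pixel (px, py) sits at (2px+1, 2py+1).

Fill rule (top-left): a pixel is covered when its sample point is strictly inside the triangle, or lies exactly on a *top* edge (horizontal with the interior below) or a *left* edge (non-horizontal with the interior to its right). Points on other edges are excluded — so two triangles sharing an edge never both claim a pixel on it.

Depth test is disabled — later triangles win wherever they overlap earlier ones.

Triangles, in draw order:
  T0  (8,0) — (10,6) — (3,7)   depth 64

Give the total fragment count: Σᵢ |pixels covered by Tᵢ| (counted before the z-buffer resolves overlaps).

T0:
  2·area = 44
  edge (8, 0)→(10, 6): d=(2,6) right/bottom  bias=-1
  edge (10, 6)→(3, 7): d=(-7,1) right/bottom  bias=-1
  edge (3, 7)→(8, 0): d=(5,-7) top-left  bias=+0
    (3,1)@(7, 3): e=[12,24,8] → █
    (4,1)@(9, 3): e=[0,22,22] → ·  [on edge]
    (2,2)@(5, 5): e=[28,12,4] → █
    (4,2)@(9, 5): e=[4,8,32] → █
    (1,3)@(3, 7): e=[44,0,0] → ·  [on edge]
    (2,3)@(5, 7): e=[32,-2,14] → ·
    (3,3)@(7, 7): e=[20,-4,28] → ·
    (4,3)@(9, 7): e=[8,-6,42] → ·
  covered (4 px):
    · · · · ·
    · · · █ ·
    · · █ █ █
    · · · · ·
    · · · · ·
    · · · · ·

Final: 4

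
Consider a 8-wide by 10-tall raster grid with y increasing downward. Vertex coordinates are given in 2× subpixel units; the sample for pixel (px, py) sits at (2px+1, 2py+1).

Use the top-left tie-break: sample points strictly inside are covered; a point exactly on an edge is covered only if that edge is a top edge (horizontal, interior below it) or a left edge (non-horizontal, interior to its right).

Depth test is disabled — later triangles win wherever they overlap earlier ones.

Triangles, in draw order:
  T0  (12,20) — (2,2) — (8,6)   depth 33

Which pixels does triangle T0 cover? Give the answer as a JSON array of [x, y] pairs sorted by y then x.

T0:
  2·area = 68
  edge (12, 20)→(2, 2): d=(-10,-18) top-left  bias=+0
  edge (2, 2)→(8, 6): d=(6,4) right/bottom  bias=-1
  edge (8, 6)→(12, 20): d=(4,14) right/bottom  bias=-1
    (1,1)@(3, 3): e=[8,2,58] → X
    (2,1)@(5, 3): e=[44,-6,30] → .
    (1,2)@(3, 5): e=[-12,14,66] → .
    (2,2)@(5, 5): e=[24,6,38] → X
    (3,2)@(7, 5): e=[60,-2,10] → .
    (2,3)@(5, 7): e=[4,18,46] → X
    (3,3)@(7, 7): e=[40,10,18] → X
    (4,3)@(9, 7): e=[76,2,-10] → .
    (2,4)@(5, 9): e=[-16,30,54] → .
    (3,4)@(7, 9): e=[20,22,26] → X
    (4,4)@(9, 9): e=[56,14,-2] → .
    (3,5)@(7, 11): e=[0,34,34] → X  [on edge]
  covered (9 px):
    . . . . . . . .
    . X . . . . . .
    . . X . . . . .
    . . X X . . . .
    . . . X . . . .
    . . . X X . . .
    . . . . X . . .
    . . . . . . . .
    . . . . . X . .
    . . . . . . . .

Answer: [[1,1],[2,2],[2,3],[3,3],[3,4],[3,5],[4,5],[4,6],[5,8]]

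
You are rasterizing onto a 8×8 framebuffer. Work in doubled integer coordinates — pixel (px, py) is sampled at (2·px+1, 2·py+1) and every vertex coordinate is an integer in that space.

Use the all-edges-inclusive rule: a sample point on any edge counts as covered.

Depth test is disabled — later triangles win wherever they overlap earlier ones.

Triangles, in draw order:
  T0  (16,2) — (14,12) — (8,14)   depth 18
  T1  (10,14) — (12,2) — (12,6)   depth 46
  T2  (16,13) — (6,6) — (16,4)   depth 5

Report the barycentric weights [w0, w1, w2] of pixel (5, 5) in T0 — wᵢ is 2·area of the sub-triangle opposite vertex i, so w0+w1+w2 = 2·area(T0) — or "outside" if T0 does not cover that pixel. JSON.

T0:
  2·area = 56
  edge (16, 2)→(14, 12): d=(-2,10) inclusive
  edge (14, 12)→(8, 14): d=(-6,2) inclusive
  edge (8, 14)→(16, 2): d=(8,-12) inclusive
    (7,2)@(15, 5): e=[4,40,12] → █
    (6,3)@(13, 7): e=[20,32,4] → █
    (7,3)@(15, 7): e=[0,28,28] → █  [on edge]
    (6,4)@(13, 9): e=[16,20,20] → █
    (7,4)@(15, 9): e=[-4,16,44] → ·
    (5,5)@(11, 11): e=[32,12,12] → █
    (7,5)@(15, 11): e=[-8,4,60] → ·
    (4,6)@(9, 13): e=[48,4,4] → █
    (5,6)@(11, 13): e=[28,0,28] → █  [on edge]
    (6,6)@(13, 13): e=[8,-4,52] → ·
    (2,7)@(5, 15): e=[84,0,-28] → ·  [on edge]
    (4,7)@(9, 15): e=[44,-8,20] → ·
  covered (8 px):
    · · · · · · · ·
    · · · · · · · ·
    · · · · · · · █
    · · · · · · █ █
    · · · · · · █ ·
    · · · · · █ █ ·
    · · · · █ █ · ·
    · · · · · · · ·
T1:
  2·area = 8
  edge (10, 14)→(12, 2): d=(2,-12) inclusive
  edge (12, 2)→(12, 6): d=(0,4) inclusive
  edge (12, 6)→(10, 14): d=(-2,8) inclusive
    (5,4)@(11, 9): e=[2,4,2] → █
    (6,4)@(13, 9): e=[26,-4,-14] → ·
    (5,5)@(11, 11): e=[6,4,-2] → ·
  covered (1 px):
    · · · · · · · ·
    · · · · · · · ·
    · · · · · · · ·
    · · · · · · · ·
    · · · · · █ · ·
    · · · · · · · ·
    · · · · · · · ·
    · · · · · · · ·
T2:
  2·area = 90
  edge (16, 13)→(6, 6): d=(-10,-7) inclusive
  edge (6, 6)→(16, 4): d=(10,-2) inclusive
  edge (16, 4)→(16, 13): d=(0,9) inclusive
    (5,2)@(11, 5): e=[45,0,45] → █  [on edge]
    (6,2)@(13, 5): e=[59,4,27] → █
    (7,2)@(15, 5): e=[73,8,9] → █
    (0,3)@(1, 7): e=[-45,0,135] → ·  [on edge]
    (4,3)@(9, 7): e=[11,16,63] → █
    (4,4)@(9, 9): e=[-9,36,63] → ·
    (5,4)@(11, 9): e=[5,40,45] → █
    (5,5)@(11, 11): e=[-15,60,45] → ·
    (6,5)@(13, 11): e=[-1,64,27] → ·
    (7,5)@(15, 11): e=[13,68,9] → █
    (7,6)@(15, 13): e=[-7,88,9] → ·
  covered (11 px):
    · · · · · · · ·
    · · · · · · · ·
    · · · · · █ █ █
    · · · · █ █ █ █
    · · · · · █ █ █
    · · · · · · · █
    · · · · · · · ·
    · · · · · · · ·

Answer: [12,12,32]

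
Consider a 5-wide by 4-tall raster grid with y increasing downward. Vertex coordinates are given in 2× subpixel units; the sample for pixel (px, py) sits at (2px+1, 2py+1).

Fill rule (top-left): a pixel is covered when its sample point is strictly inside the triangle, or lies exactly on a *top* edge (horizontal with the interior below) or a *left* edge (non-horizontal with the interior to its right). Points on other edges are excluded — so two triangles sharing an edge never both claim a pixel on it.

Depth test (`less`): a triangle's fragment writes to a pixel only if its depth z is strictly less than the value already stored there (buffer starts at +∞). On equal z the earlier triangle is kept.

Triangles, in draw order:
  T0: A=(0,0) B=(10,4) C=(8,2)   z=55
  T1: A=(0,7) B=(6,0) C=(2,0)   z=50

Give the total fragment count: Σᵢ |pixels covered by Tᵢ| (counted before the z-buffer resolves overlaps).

T0:
  2·area = 12  (B↔C swapped to make it positive)
  edge (0, 0)→(8, 2): d=(8,2) right/bottom  bias=-1
  edge (8, 2)→(10, 4): d=(2,2) right/bottom  bias=-1
  edge (10, 4)→(0, 0): d=(-10,-4) top-left  bias=+0
    (1,0)@(3, 1): e=[2,8,2] → █
    (2,0)@(5, 1): e=[-2,4,10] → ·
    (3,0)@(7, 1): e=[-6,0,18] → ·  [on edge]
    (1,1)@(3, 3): e=[18,12,-18] → ·
    (4,1)@(9, 3): e=[6,0,6] → ·  [on edge]
  covered (1 px):
    · █ · · ·
    · · · · ·
    · · · · ·
    · · · · ·
T1:
  2·area = 28  (B↔C swapped to make it positive)
  edge (0, 7)→(2, 0): d=(2,-7) top-left  bias=+0
  edge (2, 0)→(6, 0): d=(4,0) top-left  bias=+0
  edge (6, 0)→(0, 7): d=(-6,7) right/bottom  bias=-1
    (1,0)@(3, 1): e=[9,4,15] → █
    (2,0)@(5, 1): e=[23,4,1] → █
    (3,0)@(7, 1): e=[37,4,-13] → ·
    (1,1)@(3, 3): e=[13,12,3] → █
    (2,1)@(5, 3): e=[27,12,-11] → ·
    (0,2)@(1, 5): e=[3,20,5] → █
    (1,2)@(3, 5): e=[17,20,-9] → ·
    (0,3)@(1, 7): e=[7,28,-7] → ·
  covered (4 px):
    · █ █ · ·
    · █ · · ·
    █ · · · ·
    · · · · ·

Result: 5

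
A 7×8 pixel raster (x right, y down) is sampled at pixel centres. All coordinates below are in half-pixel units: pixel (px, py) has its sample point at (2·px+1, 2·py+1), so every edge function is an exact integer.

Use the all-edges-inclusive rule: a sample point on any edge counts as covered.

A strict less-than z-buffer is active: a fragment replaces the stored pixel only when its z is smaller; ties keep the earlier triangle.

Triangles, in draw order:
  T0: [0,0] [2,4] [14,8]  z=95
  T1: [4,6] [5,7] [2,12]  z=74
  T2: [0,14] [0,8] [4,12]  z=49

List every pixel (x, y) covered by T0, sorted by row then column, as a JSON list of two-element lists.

T0:
  2·area = 40  (B↔C swapped to make it positive)
  edge (0, 0)→(14, 8): d=(14,8) inclusive
  edge (14, 8)→(2, 4): d=(-12,-4) inclusive
  edge (2, 4)→(0, 0): d=(-2,-4) inclusive
    (0,0)@(1, 1): e=[6,32,2] → #
    (1,0)@(3, 1): e=[-10,40,10] → ·
    (0,1)@(1, 3): e=[34,8,-2] → ·
    (1,1)@(3, 3): e=[18,16,6] → #
    (2,1)@(5, 3): e=[2,24,14] → #
    (3,1)@(7, 3): e=[-14,32,22] → ·
    (1,2)@(3, 5): e=[46,-8,2] → ·
    (2,2)@(5, 5): e=[30,0,10] → #  [on edge]
    (3,2)@(7, 5): e=[14,8,18] → #
    (4,2)@(9, 5): e=[-2,16,26] → ·
    (2,3)@(5, 7): e=[58,-24,6] → ·
    (3,3)@(7, 7): e=[42,-16,14] → ·
    (5,3)@(11, 7): e=[10,0,30] → #  [on edge]
  covered (6 px):
    # · · · · · ·
    · # # · · · ·
    · · # # · · ·
    · · · · · # ·
    · · · · · · ·
    · · · · · · ·
    · · · · · · ·
    · · · · · · ·
T1:
  2·area = 8
  edge (4, 6)→(5, 7): d=(1,1) inclusive
  edge (5, 7)→(2, 12): d=(-3,5) inclusive
  edge (2, 12)→(4, 6): d=(2,-6) inclusive
    (0,1)@(1, 3): e=[0,32,-24] → ·  [on edge]
    (2,1)@(5, 3): e=[-4,12,0] → ·  [on edge]
    (1,2)@(3, 5): e=[0,16,-8] → ·  [on edge]
    (2,3)@(5, 7): e=[0,0,8] → #  [on edge]
    (3,3)@(7, 7): e=[-2,-10,20] → ·
    (1,4)@(3, 9): e=[4,4,0] → #  [on edge]
    (2,4)@(5, 9): e=[2,-6,12] → ·
    (3,4)@(7, 9): e=[0,-16,24] → ·  [on edge]
    (1,5)@(3, 11): e=[6,-2,4] → ·
    (4,5)@(9, 11): e=[0,-32,40] → ·  [on edge]
    (5,6)@(11, 13): e=[0,-48,56] → ·  [on edge]
    (0,7)@(1, 15): e=[12,-4,0] → ·  [on edge]
    (6,7)@(13, 15): e=[0,-64,72] → ·  [on edge]
  covered (2 px):
    · · · · · · ·
    · · · · · · ·
    · · · · · · ·
    · · # · · · ·
    · # · · · · ·
    · · · · · · ·
    · · · · · · ·
    · · · · · · ·
T2:
  2·area = 24
  edge (0, 14)→(0, 8): d=(0,-6) inclusive
  edge (0, 8)→(4, 12): d=(4,4) inclusive
  edge (4, 12)→(0, 14): d=(-4,2) inclusive
    (0,4)@(1, 9): e=[6,0,18] → #  [on edge]
    (1,4)@(3, 9): e=[18,-8,14] → ·
    (0,5)@(1, 11): e=[6,8,10] → #
    (1,5)@(3, 11): e=[18,0,6] → #  [on edge]
    (2,5)@(5, 11): e=[30,-8,2] → ·
    (0,6)@(1, 13): e=[6,16,2] → #
    (1,6)@(3, 13): e=[18,8,-2] → ·
    (2,6)@(5, 13): e=[30,0,-6] → ·  [on edge]
    (0,7)@(1, 15): e=[6,24,-6] → ·
    (3,7)@(7, 15): e=[42,0,-18] → ·  [on edge]
  covered (4 px):
    · · · · · · ·
    · · · · · · ·
    · · · · · · ·
    · · · · · · ·
    # · · · · · ·
    # # · · · · ·
    # · · · · · ·
    · · · · · · ·

Result: [[0,0],[1,1],[2,1],[2,2],[3,2],[5,3]]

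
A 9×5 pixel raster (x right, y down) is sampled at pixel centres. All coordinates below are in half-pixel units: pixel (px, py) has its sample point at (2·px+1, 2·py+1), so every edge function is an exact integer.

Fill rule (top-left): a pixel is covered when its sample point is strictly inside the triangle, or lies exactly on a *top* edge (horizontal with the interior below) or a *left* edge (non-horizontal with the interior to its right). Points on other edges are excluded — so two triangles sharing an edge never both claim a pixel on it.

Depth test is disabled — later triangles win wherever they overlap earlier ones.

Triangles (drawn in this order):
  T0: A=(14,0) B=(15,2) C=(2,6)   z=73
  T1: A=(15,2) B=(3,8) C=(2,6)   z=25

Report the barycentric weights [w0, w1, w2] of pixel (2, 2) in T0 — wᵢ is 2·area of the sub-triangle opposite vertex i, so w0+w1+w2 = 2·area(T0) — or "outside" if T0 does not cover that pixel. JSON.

T0:
  2·area = 30
  edge (14, 0)→(15, 2): d=(1,2) right/bottom  bias=-1
  edge (15, 2)→(2, 6): d=(-13,4) right/bottom  bias=-1
  edge (2, 6)→(14, 0): d=(12,-6) top-left  bias=+0
    (6,0)@(13, 1): e=[3,21,6] → X
    (7,0)@(15, 1): e=[-1,13,18] → .
    (4,1)@(9, 3): e=[13,11,6] → X
    (5,1)@(11, 3): e=[9,3,18] → X
    (6,1)@(13, 3): e=[5,-5,30] → .
    (2,2)@(5, 5): e=[23,1,6] → X
    (3,2)@(7, 5): e=[19,-7,18] → .
    (4,2)@(9, 5): e=[15,-15,30] → .
    (5,2)@(11, 5): e=[11,-23,42] → .
    (2,3)@(5, 7): e=[25,-25,30] → .
  covered (4 px):
    . . . . . . X . .
    . . . . X X . . .
    . . X . . . . . .
    . . . . . . . . .
    . . . . . . . . .
T1:
  2·area = 30
  edge (15, 2)→(3, 8): d=(-12,6) right/bottom  bias=-1
  edge (3, 8)→(2, 6): d=(-1,-2) top-left  bias=+0
  edge (2, 6)→(15, 2): d=(13,-4) top-left  bias=+0
    (8,0)@(17, 1): e=[0,35,-5] → .  [on edge]
    (6,1)@(13, 3): e=[0,25,5] → .  [on edge]
    (3,2)@(7, 5): e=[12,11,7] → X
    (4,2)@(9, 5): e=[0,15,15] → .  [on edge]
    (1,3)@(3, 7): e=[12,1,17] → X
    (2,3)@(5, 7): e=[0,5,25] → .  [on edge]
    (3,3)@(7, 7): e=[-12,9,33] → .
    (0,4)@(1, 9): e=[0,-5,35] → .  [on edge]
    (1,4)@(3, 9): e=[-12,-1,43] → .
  covered (2 px):
    . . . . . . . . .
    . . . . . . . . .
    . . . X . . . . .
    . X . . . . . . .
    . . . . . . . . .

Result: [1,6,23]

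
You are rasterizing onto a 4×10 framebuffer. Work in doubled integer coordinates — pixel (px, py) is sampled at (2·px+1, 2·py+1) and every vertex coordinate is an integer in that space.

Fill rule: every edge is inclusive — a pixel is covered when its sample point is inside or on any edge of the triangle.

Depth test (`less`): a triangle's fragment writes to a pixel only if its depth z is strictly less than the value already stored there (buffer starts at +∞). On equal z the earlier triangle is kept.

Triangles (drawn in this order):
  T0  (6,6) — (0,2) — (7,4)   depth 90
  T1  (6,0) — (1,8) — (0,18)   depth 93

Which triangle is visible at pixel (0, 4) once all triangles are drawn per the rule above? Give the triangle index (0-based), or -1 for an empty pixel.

T0:
  2·area = 16
  edge (6, 6)→(0, 2): d=(-6,-4) inclusive
  edge (0, 2)→(7, 4): d=(7,2) inclusive
  edge (7, 4)→(6, 6): d=(-1,2) inclusive
    (1,1)@(3, 3): e=[6,1,9] → X
    (2,1)@(5, 3): e=[14,-3,5] → .
    (1,2)@(3, 5): e=[-6,15,7] → .
    (2,2)@(5, 5): e=[2,11,3] → X
    (3,2)@(7, 5): e=[10,7,-1] → .
    (2,3)@(5, 7): e=[-10,25,1] → .
  covered (2 px):
    . . . .
    . X . .
    . . X .
    . . . .
    . . . .
    . . . .
    . . . .
    . . . .
    . . . .
    . . . .
T1:
  2·area = 42  (B↔C swapped to make it positive)
  edge (6, 0)→(0, 18): d=(-6,18) inclusive
  edge (0, 18)→(1, 8): d=(1,-10) inclusive
  edge (1, 8)→(6, 0): d=(5,-8) inclusive
    (2,1)@(5, 3): e=[0,35,7] → X  [on edge]
    (3,1)@(7, 3): e=[-36,55,23] → .
    (1,2)@(3, 5): e=[24,17,1] → X
    (2,2)@(5, 5): e=[-12,37,17] → .
    (1,3)@(3, 7): e=[12,19,11] → X
    (2,3)@(5, 7): e=[-24,39,27] → .
    (0,4)@(1, 9): e=[36,1,5] → X
    (1,4)@(3, 9): e=[0,21,21] → X  [on edge]
    (2,4)@(5, 9): e=[-36,41,37] → .
    (0,5)@(1, 11): e=[24,3,15] → X
    (1,5)@(3, 11): e=[-12,23,31] → .
    (0,6)@(1, 13): e=[12,5,25] → X
    (0,7)@(1, 15): e=[0,7,35] → X  [on edge]
  covered (8 px):
    . . . .
    . . X .
    . X . .
    . X . .
    X X . .
    X . . .
    X . . .
    X . . .
    . . . .
    . . . .

Z-buffer (winner per pixel, '.' = empty):
  . . . .
  . 0 1 .
  . 1 0 .
  . 1 . .
  1 1 . .
  1 . . .
  1 . . .
  1 . . .
  . . . .
  . . . .

Answer: 1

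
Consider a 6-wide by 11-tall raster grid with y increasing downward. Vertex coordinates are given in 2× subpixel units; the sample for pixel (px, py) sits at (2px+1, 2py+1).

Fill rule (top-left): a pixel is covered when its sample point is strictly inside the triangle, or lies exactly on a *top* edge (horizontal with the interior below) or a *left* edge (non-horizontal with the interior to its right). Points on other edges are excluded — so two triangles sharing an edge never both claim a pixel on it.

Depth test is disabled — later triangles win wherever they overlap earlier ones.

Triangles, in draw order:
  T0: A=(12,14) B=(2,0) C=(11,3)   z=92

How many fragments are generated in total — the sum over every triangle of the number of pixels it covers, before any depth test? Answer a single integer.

T0:
  2·area = 96
  edge (12, 14)→(2, 0): d=(-10,-14) top-left  bias=+0
  edge (2, 0)→(11, 3): d=(9,3) right/bottom  bias=-1
  edge (11, 3)→(12, 14): d=(1,11) right/bottom  bias=-1
    (1,0)@(3, 1): e=[4,6,86] → █
    (2,0)@(5, 1): e=[32,0,64] → ·  [on edge]
    (1,1)@(3, 3): e=[-16,24,88] → ·
    (2,1)@(5, 3): e=[12,18,66] → █
    (3,1)@(7, 3): e=[40,12,44] → █
    (4,1)@(9, 3): e=[68,6,22] → █
    (5,1)@(11, 3): e=[96,0,0] → ·  [on edge]
    (2,2)@(5, 5): e=[-8,36,68] → ·
    (3,2)@(7, 5): e=[20,30,46] → █
    (5,2)@(11, 5): e=[76,18,2] → █
    (3,3)@(7, 7): e=[0,48,48] → █  [on edge]
    (3,4)@(7, 9): e=[-20,66,50] → ·
  covered (13 px):
    · █ · · · ·
    · · █ █ █ ·
    · · · █ █ █
    · · · █ █ █
    · · · · █ █
    · · · · · █
    · · · · · ·
    · · · · · ·
    · · · · · ·
    · · · · · ·
    · · · · · ·

Result: 13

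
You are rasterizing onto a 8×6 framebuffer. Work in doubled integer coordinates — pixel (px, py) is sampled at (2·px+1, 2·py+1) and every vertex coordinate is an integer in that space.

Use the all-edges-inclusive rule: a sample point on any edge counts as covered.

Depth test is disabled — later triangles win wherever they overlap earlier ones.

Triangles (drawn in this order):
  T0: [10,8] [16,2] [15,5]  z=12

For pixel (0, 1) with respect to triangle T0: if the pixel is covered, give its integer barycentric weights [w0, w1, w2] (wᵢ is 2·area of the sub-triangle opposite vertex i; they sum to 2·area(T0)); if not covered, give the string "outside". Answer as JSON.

T0:
  2·area = 12
  edge (10, 8)→(16, 2): d=(6,-6) inclusive
  edge (16, 2)→(15, 5): d=(-1,3) inclusive
  edge (15, 5)→(10, 8): d=(-5,3) inclusive
    (7,1)@(15, 3): e=[0,2,10] → #  [on edge]
    (6,2)@(13, 5): e=[0,6,6] → #  [on edge]
    (7,2)@(15, 5): e=[12,0,0] → #  [on edge]
    (5,3)@(11, 7): e=[0,10,2] → #  [on edge]
    (6,3)@(13, 7): e=[12,4,-4] → ·
    (7,3)@(15, 7): e=[24,-2,-10] → ·
    (4,4)@(9, 9): e=[0,14,-2] → ·  [on edge]
    (5,4)@(11, 9): e=[12,8,-8] → ·
    (2,5)@(5, 11): e=[-12,24,0] → ·  [on edge]
    (3,5)@(7, 11): e=[0,18,-6] → ·  [on edge]
    (6,5)@(13, 11): e=[36,0,-24] → ·  [on edge]
  covered (4 px):
    · · · · · · · ·
    · · · · · · · #
    · · · · · · # #
    · · · · · # · ·
    · · · · · · · ·
    · · · · · · · ·

Result: "outside"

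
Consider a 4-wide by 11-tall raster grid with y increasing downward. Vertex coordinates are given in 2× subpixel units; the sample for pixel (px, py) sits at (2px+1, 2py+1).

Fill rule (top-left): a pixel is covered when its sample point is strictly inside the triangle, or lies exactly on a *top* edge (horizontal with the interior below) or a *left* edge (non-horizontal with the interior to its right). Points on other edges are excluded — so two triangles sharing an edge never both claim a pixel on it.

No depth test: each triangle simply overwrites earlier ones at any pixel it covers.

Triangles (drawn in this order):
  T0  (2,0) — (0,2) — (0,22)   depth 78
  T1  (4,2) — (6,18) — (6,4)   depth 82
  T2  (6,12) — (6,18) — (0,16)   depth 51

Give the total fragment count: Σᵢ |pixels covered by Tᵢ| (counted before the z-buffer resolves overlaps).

T0:
  2·area = 40  (B↔C swapped to make it positive)
  edge (2, 0)→(0, 22): d=(-2,22) right/bottom  bias=-1
  edge (0, 22)→(0, 2): d=(0,-20) top-left  bias=+0
  edge (0, 2)→(2, 0): d=(2,-2) top-left  bias=+0
    (0,0)@(1, 1): e=[20,20,0] → X  [on edge]
    (1,0)@(3, 1): e=[-24,60,4] → .
    (0,1)@(1, 3): e=[16,20,4] → X
    (1,1)@(3, 3): e=[-28,60,8] → .
    (0,2)@(1, 5): e=[12,20,8] → X
    (1,2)@(3, 5): e=[-32,60,12] → .
    (0,3)@(1, 7): e=[8,20,12] → X
    (1,3)@(3, 7): e=[-36,60,16] → .
    (0,4)@(1, 9): e=[4,20,16] → X
    (1,4)@(3, 9): e=[-40,60,20] → .
    (0,5)@(1, 11): e=[0,20,20] → .  [on edge]
  covered (5 px):
    X . . .
    X . . .
    X . . .
    X . . .
    X . . .
    . . . .
    . . . .
    . . . .
    . . . .
    . . . .
    . . . .
T1:
  2·area = 28  (B↔C swapped to make it positive)
  edge (4, 2)→(6, 4): d=(2,2) right/bottom  bias=-1
  edge (6, 4)→(6, 18): d=(0,14) right/bottom  bias=-1
  edge (6, 18)→(4, 2): d=(-2,-16) top-left  bias=+0
    (1,0)@(3, 1): e=[0,42,-14] → .  [on edge]
    (2,1)@(5, 3): e=[0,14,14] → .  [on edge]
    (2,2)@(5, 5): e=[4,14,10] → X
    (3,2)@(7, 5): e=[0,-14,42] → .  [on edge]
    (2,3)@(5, 7): e=[8,14,6] → X
    (3,3)@(7, 7): e=[4,-14,38] → .
    (2,4)@(5, 9): e=[12,14,2] → X
    (3,4)@(7, 9): e=[8,-14,34] → .
    (2,5)@(5, 11): e=[16,14,-2] → .
  covered (3 px):
    . . . .
    . . . .
    . . X .
    . . X .
    . . X .
    . . . .
    . . . .
    . . . .
    . . . .
    . . . .
    . . . .
T2:
  2·area = 36
  edge (6, 12)→(6, 18): d=(0,6) right/bottom  bias=-1
  edge (6, 18)→(0, 16): d=(-6,-2) top-left  bias=+0
  edge (0, 16)→(6, 12): d=(6,-4) top-left  bias=+0
    (2,6)@(5, 13): e=[6,28,2] → X
    (3,6)@(7, 13): e=[-6,32,10] → .
    (1,7)@(3, 15): e=[18,12,6] → X
    (3,7)@(7, 15): e=[-6,20,22] → .
    (1,8)@(3, 17): e=[18,0,18] → X  [on edge]
    (3,8)@(7, 17): e=[-6,8,34] → .
    (1,9)@(3, 19): e=[18,-12,30] → .
    (2,9)@(5, 19): e=[6,-8,38] → .
  covered (5 px):
    . . . .
    . . . .
    . . . .
    . . . .
    . . . .
    . . . .
    . . X .
    . X X .
    . X X .
    . . . .
    . . . .

Result: 13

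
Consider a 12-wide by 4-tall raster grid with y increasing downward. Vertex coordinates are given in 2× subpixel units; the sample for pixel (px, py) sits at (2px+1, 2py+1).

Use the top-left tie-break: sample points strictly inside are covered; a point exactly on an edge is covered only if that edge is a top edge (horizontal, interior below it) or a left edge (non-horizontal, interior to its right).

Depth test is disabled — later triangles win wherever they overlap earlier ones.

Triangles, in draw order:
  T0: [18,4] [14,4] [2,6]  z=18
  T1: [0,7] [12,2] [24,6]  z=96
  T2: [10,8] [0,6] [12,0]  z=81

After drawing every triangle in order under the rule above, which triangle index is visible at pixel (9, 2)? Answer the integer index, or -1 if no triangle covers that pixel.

T0:
  2·area = 8  (B↔C swapped to make it positive)
  edge (18, 4)→(2, 6): d=(-16,2) right/bottom  bias=-1
  edge (2, 6)→(14, 4): d=(12,-2) top-left  bias=+0
  edge (14, 4)→(18, 4): d=(4,0) top-left  bias=+0
    (4,2)@(9, 5): e=[2,2,4] → #
    (5,2)@(11, 5): e=[-2,6,4] → ·
    (4,3)@(9, 7): e=[-30,26,12] → ·
  covered (1 px):
    · · · · · · · · · · · ·
    · · · · · · · · · · · ·
    · · · · # · · · · · · ·
    · · · · · · · · · · · ·
T1:
  2·area = 108
  edge (0, 7)→(12, 2): d=(12,-5) top-left  bias=+0
  edge (12, 2)→(24, 6): d=(12,4) right/bottom  bias=-1
  edge (24, 6)→(0, 7): d=(-24,1) right/bottom  bias=-1
    (4,0)@(9, 1): e=[-27,0,135] → ·  [on edge]
    (5,1)@(11, 3): e=[7,16,85] → #
    (6,1)@(13, 3): e=[17,8,83] → #
    (7,1)@(15, 3): e=[27,0,81] → ·  [on edge]
    (2,2)@(5, 5): e=[1,64,43] → #
    (3,2)@(7, 5): e=[11,56,41] → #
    (4,2)@(9, 5): e=[21,48,39] → #
    (7,2)@(15, 5): e=[51,24,33] → #
    (8,2)@(17, 5): e=[61,16,31] → #
    (9,2)@(19, 5): e=[71,8,29] → #
    (10,2)@(21, 5): e=[81,0,27] → ·  [on edge]
    (2,3)@(5, 7): e=[25,88,-5] → ·
  covered (10 px):
    · · · · · · · · · · · ·
    · · · · · # # · · · · ·
    · · # # # # # # # # · ·
    · · · · · · · · · · · ·
T2:
  2·area = 84
  edge (10, 8)→(0, 6): d=(-10,-2) top-left  bias=+0
  edge (0, 6)→(12, 0): d=(12,-6) top-left  bias=+0
  edge (12, 0)→(10, 8): d=(-2,8) right/bottom  bias=-1
    (5,0)@(11, 1): e=[72,6,6] → #
    (6,0)@(13, 1): e=[76,18,-10] → ·
    (3,1)@(7, 3): e=[44,6,34] → #
    (4,1)@(9, 3): e=[48,18,18] → #
    (6,1)@(13, 3): e=[56,42,-14] → ·
    (1,2)@(3, 5): e=[16,6,62] → #
    (2,2)@(5, 5): e=[20,18,46] → #
    (5,2)@(11, 5): e=[32,54,-2] → ·
    (1,3)@(3, 7): e=[-4,30,58] → ·
    (2,3)@(5, 7): e=[0,42,42] → #  [on edge]
    (5,3)@(11, 7): e=[12,78,-6] → ·
  covered (11 px):
    · · · · · # · · · · · ·
    · · · # # # · · · · · ·
    · # # # # · · · · · · ·
    · · # # # · · · · · · ·

Z-buffer (winner per pixel, '.' = empty):
  . . . . . 2 . . . . . .
  . . . 2 2 2 1 . . . . .
  . 2 2 2 2 1 1 1 1 1 . .
  . . 2 2 2 . . . . . . .

Final: 1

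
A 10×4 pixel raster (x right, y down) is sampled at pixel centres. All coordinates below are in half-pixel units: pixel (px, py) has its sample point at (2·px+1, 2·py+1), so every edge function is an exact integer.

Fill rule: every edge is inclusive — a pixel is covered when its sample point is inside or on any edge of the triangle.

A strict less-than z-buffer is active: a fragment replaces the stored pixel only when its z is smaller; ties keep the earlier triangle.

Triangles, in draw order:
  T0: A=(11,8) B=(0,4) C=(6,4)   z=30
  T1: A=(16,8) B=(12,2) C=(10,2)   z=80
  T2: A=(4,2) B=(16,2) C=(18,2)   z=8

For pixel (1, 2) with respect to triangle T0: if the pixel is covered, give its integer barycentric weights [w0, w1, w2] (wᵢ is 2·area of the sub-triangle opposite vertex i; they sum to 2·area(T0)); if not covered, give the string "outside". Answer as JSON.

T0:
  2·area = 24
  edge (11, 8)→(0, 4): d=(-11,-4) inclusive
  edge (0, 4)→(6, 4): d=(6,0) inclusive
  edge (6, 4)→(11, 8): d=(5,4) inclusive
    (1,2)@(3, 5): e=[1,6,17] → █
    (2,2)@(5, 5): e=[9,6,9] → █
    (3,2)@(7, 5): e=[17,6,1] → █
    (4,2)@(9, 5): e=[25,6,-7] → ·
    (1,3)@(3, 7): e=[-21,18,27] → ·
    (2,3)@(5, 7): e=[-13,18,19] → ·
    (3,3)@(7, 7): e=[-5,18,11] → ·
    (4,3)@(9, 7): e=[3,18,3] → █
    (5,3)@(11, 7): e=[11,18,-5] → ·
  covered (4 px):
    · · · · · · · · · ·
    · · · · · · · · · ·
    · █ █ █ · · · · · ·
    · · · · █ · · · · ·
T1:
  2·area = 12  (B↔C swapped to make it positive)
  edge (16, 8)→(10, 2): d=(-6,-6) inclusive
  edge (10, 2)→(12, 2): d=(2,0) inclusive
  edge (12, 2)→(16, 8): d=(4,6) inclusive
    (4,0)@(9, 1): e=[0,-2,14] → ·  [on edge]
    (5,1)@(11, 3): e=[0,2,10] → █  [on edge]
    (6,1)@(13, 3): e=[12,2,-2] → ·
    (5,2)@(11, 5): e=[-12,6,18] → ·
    (6,2)@(13, 5): e=[0,6,6] → █  [on edge]
    (7,2)@(15, 5): e=[12,6,-6] → ·
    (6,3)@(13, 7): e=[-12,10,14] → ·
    (7,3)@(15, 7): e=[0,10,2] → █  [on edge]
    (8,3)@(17, 7): e=[12,10,-10] → ·
  covered (3 px):
    · · · · · · · · · ·
    · · · · · █ · · · ·
    · · · · · · █ · · ·
    · · · · · · · █ · ·
T2:
  degenerate (2·area = 0) — covers nothing

Result: [6,17,1]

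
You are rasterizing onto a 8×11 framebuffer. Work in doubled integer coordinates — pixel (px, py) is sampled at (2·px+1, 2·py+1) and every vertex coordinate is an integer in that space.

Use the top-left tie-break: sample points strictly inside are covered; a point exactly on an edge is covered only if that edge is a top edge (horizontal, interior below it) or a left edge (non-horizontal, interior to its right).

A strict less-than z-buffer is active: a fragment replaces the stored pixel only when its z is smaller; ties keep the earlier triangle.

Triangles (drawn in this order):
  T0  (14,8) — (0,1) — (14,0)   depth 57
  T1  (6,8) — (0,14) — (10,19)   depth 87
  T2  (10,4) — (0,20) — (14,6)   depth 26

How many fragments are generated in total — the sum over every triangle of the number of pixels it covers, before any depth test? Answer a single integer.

T0:
  2·area = 112
  edge (14, 8)→(0, 1): d=(-14,-7) top-left  bias=+0
  edge (0, 1)→(14, 0): d=(14,-1) top-left  bias=+0
  edge (14, 0)→(14, 8): d=(0,8) right/bottom  bias=-1
    (0,0)@(1, 1): e=[7,1,104] → X
    (1,0)@(3, 1): e=[21,3,88] → X
    (2,0)@(5, 1): e=[35,5,72] → X
    (3,0)@(7, 1): e=[49,7,56] → X
    (4,0)@(9, 1): e=[63,9,40] → X
    (5,0)@(11, 1): e=[77,11,24] → X
    (6,0)@(13, 1): e=[91,13,8] → X
    (7,0)@(15, 1): e=[105,15,-8] → .
    (0,1)@(1, 3): e=[-21,29,104] → .
    (1,1)@(3, 3): e=[-7,31,88] → .
    (2,1)@(5, 3): e=[7,33,72] → X
    (7,1)@(15, 3): e=[77,43,-8] → .
  covered (16 px):
    X X X X X X X .
    . . X X X X X .
    . . . . X X X .
    . . . . . . X .
    . . . . . . . .
    . . . . . . . .
    . . . . . . . .
    . . . . . . . .
    . . . . . . . .
    . . . . . . . .
    . . . . . . . .
T1:
  2·area = 90  (B↔C swapped to make it positive)
  edge (6, 8)→(10, 19): d=(4,11) right/bottom  bias=-1
  edge (10, 19)→(0, 14): d=(-10,-5) top-left  bias=+0
  edge (0, 14)→(6, 8): d=(6,-6) top-left  bias=+0
    (6,0)@(13, 1): e=[-105,195,0] → .  [on edge]
    (5,1)@(11, 3): e=[-75,165,0] → .  [on edge]
    (4,2)@(9, 5): e=[-45,135,0] → .  [on edge]
    (3,3)@(7, 7): e=[-15,105,0] → .  [on edge]
    (2,4)@(5, 9): e=[15,75,0] → X  [on edge]
    (3,4)@(7, 9): e=[-7,85,12] → .
    (1,5)@(3, 11): e=[45,45,0] → X  [on edge]
    (3,5)@(7, 11): e=[1,65,24] → X
    (4,5)@(9, 11): e=[-21,75,36] → .
    (0,6)@(1, 13): e=[75,15,0] → X  [on edge]
    (4,6)@(9, 13): e=[-13,55,48] → .
    (0,7)@(1, 15): e=[83,-5,12] → .
  covered (13 px):
    . . . . . . . .
    . . . . . . . .
    . . . . . . . .
    . . . . . . . .
    . . X . . . . .
    . X X X . . . .
    X X X X . . . .
    . X X X . . . .
    . . . X X . . .
    . . . . . . . .
    . . . . . . . .
T2:
  2·area = 84  (B↔C swapped to make it positive)
  edge (10, 4)→(14, 6): d=(4,2) right/bottom  bias=-1
  edge (14, 6)→(0, 20): d=(-14,14) right/bottom  bias=-1
  edge (0, 20)→(10, 4): d=(10,-16) top-left  bias=+0
    (5,2)@(11, 5): e=[2,56,26] → X
    (6,2)@(13, 5): e=[-2,28,58] → .
    (7,2)@(15, 5): e=[-6,0,90] → .  [on edge]
    (4,3)@(9, 7): e=[14,56,14] → X
    (6,3)@(13, 7): e=[6,0,78] → .  [on edge]
    (3,4)@(7, 9): e=[26,56,2] → X
    (5,4)@(11, 9): e=[18,0,66] → .  [on edge]
    (3,5)@(7, 11): e=[34,28,22] → X
    (4,5)@(9, 11): e=[30,0,54] → .  [on edge]
    (2,6)@(5, 13): e=[46,28,10] → X
    (3,6)@(7, 13): e=[42,0,42] → .  [on edge]
    (2,7)@(5, 15): e=[54,0,30] → .  [on edge]
    (1,8)@(3, 17): e=[66,0,18] → .  [on edge]
    (0,9)@(1, 19): e=[78,0,6] → .  [on edge]
  covered (7 px):
    . . . . . . . .
    . . . . . . . .
    . . . . . X . .
    . . . . X X . .
    . . . X X . . .
    . . . X . . . .
    . . X . . . . .
    . . . . . . . .
    . . . . . . . .
    . . . . . . . .
    . . . . . . . .

Result: 36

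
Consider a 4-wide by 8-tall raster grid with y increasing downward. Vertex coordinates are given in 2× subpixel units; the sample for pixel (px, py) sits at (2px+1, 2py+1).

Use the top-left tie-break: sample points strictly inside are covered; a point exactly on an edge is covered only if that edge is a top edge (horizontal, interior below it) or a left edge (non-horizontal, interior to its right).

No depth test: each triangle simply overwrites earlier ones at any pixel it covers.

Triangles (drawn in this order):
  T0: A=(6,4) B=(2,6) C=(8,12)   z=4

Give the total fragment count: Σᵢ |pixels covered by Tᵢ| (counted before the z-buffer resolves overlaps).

T0:
  2·area = 36  (B↔C swapped to make it positive)
  edge (6, 4)→(8, 12): d=(2,8) right/bottom  bias=-1
  edge (8, 12)→(2, 6): d=(-6,-6) top-left  bias=+0
  edge (2, 6)→(6, 4): d=(4,-2) top-left  bias=+0
    (0,2)@(1, 5): e=[42,0,-6] → ·  [on edge]
    (2,2)@(5, 5): e=[10,24,2] → #
    (3,2)@(7, 5): e=[-6,36,6] → ·
    (1,3)@(3, 7): e=[30,0,6] → #  [on edge]
    (3,3)@(7, 7): e=[-2,24,14] → ·
    (1,4)@(3, 9): e=[34,-12,14] → ·
    (2,4)@(5, 9): e=[18,0,18] → #  [on edge]
    (3,4)@(7, 9): e=[2,12,22] → #
    (2,5)@(5, 11): e=[22,-12,26] → ·
    (3,5)@(7, 11): e=[6,0,30] → #  [on edge]
    (3,6)@(7, 13): e=[10,-12,38] → ·
  covered (6 px):
    · · · ·
    · · · ·
    · · # ·
    · # # ·
    · · # #
    · · · #
    · · · ·
    · · · ·

Final: 6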